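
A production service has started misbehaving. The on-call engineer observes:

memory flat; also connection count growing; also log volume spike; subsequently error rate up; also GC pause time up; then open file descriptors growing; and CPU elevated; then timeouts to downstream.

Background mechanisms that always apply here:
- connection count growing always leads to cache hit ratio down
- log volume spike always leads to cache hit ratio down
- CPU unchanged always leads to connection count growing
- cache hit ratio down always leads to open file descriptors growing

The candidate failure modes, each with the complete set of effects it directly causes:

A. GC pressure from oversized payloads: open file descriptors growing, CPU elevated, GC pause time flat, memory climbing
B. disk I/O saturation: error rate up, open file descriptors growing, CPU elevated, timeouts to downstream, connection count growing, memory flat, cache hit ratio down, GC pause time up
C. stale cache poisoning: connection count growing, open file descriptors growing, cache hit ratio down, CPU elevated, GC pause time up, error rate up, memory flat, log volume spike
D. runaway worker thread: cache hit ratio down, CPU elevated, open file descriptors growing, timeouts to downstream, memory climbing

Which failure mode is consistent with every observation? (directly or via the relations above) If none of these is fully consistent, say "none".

none

Per-candidate check:
(A) GC pressure from oversized payloads — fails on memory flat, connection count growing, log volume spike, error rate up, GC pause time up, timeouts to downstream (predicts memory climbing, not memory flat; predicts GC pause time flat, not GC pause time up)
(B) disk I/O saturation — memory flat +; connection count growing +; log volume spike -; error rate up +; GC pause time up +; open file descriptors growing +; CPU elevated +; timeouts to downstream +
(C) stale cache poisoning — memory flat +; connection count growing +; log volume spike +; error rate up +; GC pause time up +; open file descriptors growing +; CPU elevated +; timeouts to downstream -
(D) runaway worker thread — memory flat -; connection count growing -; log volume spike -; error rate up -; GC pause time up -; open file descriptors growing +; CPU elevated +; timeouts to downstream +
None of the listed candidates fits everything.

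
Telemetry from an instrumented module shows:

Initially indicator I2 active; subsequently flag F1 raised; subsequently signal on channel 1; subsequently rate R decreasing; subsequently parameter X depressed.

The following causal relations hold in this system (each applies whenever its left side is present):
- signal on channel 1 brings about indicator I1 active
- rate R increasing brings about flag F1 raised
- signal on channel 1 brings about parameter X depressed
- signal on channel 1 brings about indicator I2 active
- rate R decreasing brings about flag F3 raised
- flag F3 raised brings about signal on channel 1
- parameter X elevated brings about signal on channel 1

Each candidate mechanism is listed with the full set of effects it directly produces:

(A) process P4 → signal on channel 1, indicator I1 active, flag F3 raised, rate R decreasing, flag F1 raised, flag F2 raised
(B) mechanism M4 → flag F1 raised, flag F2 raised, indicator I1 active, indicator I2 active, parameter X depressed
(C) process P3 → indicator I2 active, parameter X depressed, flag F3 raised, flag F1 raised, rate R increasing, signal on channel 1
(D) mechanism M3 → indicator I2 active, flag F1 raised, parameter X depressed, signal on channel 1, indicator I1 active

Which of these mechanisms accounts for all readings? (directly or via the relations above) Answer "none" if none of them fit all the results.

Per-candidate check:
(A) process P4 — accounts for every observation (indicator I2 active through signal on channel 1 → indicator I2 active)
(B) mechanism M4 — does not account for signal on channel 1, rate R decreasing
(C) process P3 — indicator I2 active match; flag F1 raised match; signal on channel 1 match; rate R decreasing miss; parameter X depressed match
(D) mechanism M3 — does not account for rate R decreasing
(A) is the only candidate with no mismatches.

A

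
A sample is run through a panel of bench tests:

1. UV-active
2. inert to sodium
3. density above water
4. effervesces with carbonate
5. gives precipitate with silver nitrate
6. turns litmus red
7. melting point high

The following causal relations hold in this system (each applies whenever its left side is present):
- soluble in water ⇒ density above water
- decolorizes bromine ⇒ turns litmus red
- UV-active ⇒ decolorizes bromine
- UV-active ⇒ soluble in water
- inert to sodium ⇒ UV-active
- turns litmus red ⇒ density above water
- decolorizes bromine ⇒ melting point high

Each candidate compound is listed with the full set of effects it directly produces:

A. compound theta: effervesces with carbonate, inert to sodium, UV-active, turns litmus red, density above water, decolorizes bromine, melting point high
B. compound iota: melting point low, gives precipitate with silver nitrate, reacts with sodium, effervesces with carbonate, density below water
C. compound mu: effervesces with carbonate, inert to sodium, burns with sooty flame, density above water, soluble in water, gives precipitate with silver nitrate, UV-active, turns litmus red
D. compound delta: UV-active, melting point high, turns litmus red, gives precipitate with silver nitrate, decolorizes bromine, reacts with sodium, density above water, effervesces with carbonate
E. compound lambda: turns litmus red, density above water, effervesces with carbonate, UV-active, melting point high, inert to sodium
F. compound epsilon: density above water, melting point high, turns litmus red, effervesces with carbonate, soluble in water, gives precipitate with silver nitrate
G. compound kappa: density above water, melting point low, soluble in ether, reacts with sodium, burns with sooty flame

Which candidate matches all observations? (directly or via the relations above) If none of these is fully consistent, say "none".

C

For each candidate, compare predicted effects to what was observed:
(A) compound theta — does not account for gives precipitate with silver nitrate
(B) compound iota — UV-active miss; inert to sodium miss; density above water miss; effervesces with carbonate match; gives precipitate with silver nitrate match; turns litmus red miss; melting point high miss
(C) compound mu — accounts for every observation (melting point high by UV-active → decolorizes bromine → melting point high)
(D) compound delta — fails on inert to sodium (predicts reacts with sodium, not inert to sodium)
(E) compound lambda — does not account for gives precipitate with silver nitrate
(F) compound epsilon — does not account for UV-active, inert to sodium
(G) compound kappa — fails on UV-active, inert to sodium, effervesces with carbonate, gives precipitate with silver nitrate, turns litmus red, melting point high (predicts reacts with sodium, not inert to sodium; predicts melting point low, not melting point high)
(C) alone accounts for all the evidence.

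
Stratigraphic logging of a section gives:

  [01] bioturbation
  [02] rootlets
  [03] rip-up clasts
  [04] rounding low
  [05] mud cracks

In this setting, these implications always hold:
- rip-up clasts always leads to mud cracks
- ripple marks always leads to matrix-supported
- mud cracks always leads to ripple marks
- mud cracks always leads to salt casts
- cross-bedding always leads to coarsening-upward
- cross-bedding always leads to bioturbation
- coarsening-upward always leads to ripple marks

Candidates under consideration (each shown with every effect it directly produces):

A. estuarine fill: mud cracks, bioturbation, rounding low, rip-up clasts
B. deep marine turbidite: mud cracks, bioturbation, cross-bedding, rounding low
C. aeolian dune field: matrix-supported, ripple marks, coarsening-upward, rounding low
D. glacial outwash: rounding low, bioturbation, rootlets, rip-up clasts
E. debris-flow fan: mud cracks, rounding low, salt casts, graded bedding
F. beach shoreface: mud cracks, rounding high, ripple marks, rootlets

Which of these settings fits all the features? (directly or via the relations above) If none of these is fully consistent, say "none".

Checking each candidate against the observations:
(A) estuarine fill — bioturbation yes; rootlets NO; rip-up clasts yes; rounding low yes; mud cracks yes
(B) deep marine turbidite — bioturbation yes; rootlets NO; rip-up clasts NO; rounding low yes; mud cracks yes
(C) aeolian dune field — bioturbation NO; rootlets NO; rip-up clasts NO; rounding low yes; mud cracks NO
(D) glacial outwash — bioturbation yes; rootlets yes; rip-up clasts yes; rounding low yes; mud cracks yes (by rip-up clasts → mud cracks)
(E) debris-flow fan — bioturbation NO; rootlets NO; rip-up clasts NO; rounding low yes; mud cracks yes
(F) beach shoreface — bioturbation NO; rootlets yes; rip-up clasts NO; rounding low NO; mud cracks yes
Only (D) is consistent with every observation.

D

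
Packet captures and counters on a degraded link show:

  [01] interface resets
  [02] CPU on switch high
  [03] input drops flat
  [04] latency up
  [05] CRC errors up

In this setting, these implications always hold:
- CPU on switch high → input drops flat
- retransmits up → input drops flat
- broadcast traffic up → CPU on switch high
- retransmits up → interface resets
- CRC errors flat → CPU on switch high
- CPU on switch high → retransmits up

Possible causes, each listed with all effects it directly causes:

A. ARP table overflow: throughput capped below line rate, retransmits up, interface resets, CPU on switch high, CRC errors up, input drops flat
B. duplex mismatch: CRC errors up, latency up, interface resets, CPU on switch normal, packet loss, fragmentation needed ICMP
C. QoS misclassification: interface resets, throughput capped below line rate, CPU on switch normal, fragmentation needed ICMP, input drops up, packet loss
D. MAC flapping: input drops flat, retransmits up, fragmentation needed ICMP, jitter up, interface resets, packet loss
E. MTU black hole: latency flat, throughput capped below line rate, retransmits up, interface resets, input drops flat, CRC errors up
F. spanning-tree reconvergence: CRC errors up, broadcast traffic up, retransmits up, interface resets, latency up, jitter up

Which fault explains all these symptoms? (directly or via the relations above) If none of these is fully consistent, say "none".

Per-candidate check:
(A) ARP table overflow — does not account for latency up
(B) duplex mismatch — interface resets ✓; CPU on switch high ✗; input drops flat ✗; latency up ✓; CRC errors up ✓
(C) QoS misclassification — interface resets ✓; CPU on switch high ✗; input drops flat ✗; latency up ✗; CRC errors up ✗
(D) MAC flapping — interface resets ✓; CPU on switch high ✗; input drops flat ✓; latency up ✗; CRC errors up ✗
(E) MTU black hole — interface resets ✓; CPU on switch high ✗; input drops flat ✓; latency up ✗; CRC errors up ✓
(F) spanning-tree reconvergence — accounts for every observation (CPU on switch high through broadcast traffic up → CPU on switch high)
(F) alone accounts for all the evidence.

F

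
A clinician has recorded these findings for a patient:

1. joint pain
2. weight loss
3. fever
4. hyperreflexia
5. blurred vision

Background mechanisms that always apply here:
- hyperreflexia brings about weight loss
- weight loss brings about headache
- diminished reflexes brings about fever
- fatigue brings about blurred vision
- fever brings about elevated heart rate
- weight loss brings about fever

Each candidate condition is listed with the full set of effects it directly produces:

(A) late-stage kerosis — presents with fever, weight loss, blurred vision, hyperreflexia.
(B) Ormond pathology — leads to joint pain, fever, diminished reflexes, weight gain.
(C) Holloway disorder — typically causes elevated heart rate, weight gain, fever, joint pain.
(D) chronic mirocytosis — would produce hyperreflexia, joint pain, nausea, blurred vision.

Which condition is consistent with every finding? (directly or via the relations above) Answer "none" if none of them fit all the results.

Checking each candidate against the observations:
(A) late-stage kerosis — joint pain miss; weight loss match; fever match; hyperreflexia match; blurred vision match
(B) Ormond pathology — fails on weight loss, hyperreflexia, blurred vision (predicts weight gain, not weight loss; predicts diminished reflexes, not hyperreflexia)
(C) Holloway disorder — joint pain match; weight loss miss; fever match; hyperreflexia miss; blurred vision miss
(D) chronic mirocytosis — accounts for every observation (weight loss via hyperreflexia → weight loss)
(D) alone accounts for all the evidence.

D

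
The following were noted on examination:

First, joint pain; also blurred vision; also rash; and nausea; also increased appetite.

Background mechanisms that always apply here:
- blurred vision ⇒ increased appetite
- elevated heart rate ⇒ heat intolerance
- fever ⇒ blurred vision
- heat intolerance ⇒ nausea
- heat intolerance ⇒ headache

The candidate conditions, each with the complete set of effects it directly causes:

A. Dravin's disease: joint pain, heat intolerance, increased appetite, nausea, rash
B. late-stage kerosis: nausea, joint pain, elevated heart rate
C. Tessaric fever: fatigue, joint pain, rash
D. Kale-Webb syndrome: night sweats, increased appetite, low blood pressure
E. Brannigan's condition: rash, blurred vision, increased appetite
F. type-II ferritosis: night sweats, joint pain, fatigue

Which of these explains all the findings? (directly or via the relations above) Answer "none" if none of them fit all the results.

none

Testing each hypothesis:
(A) Dravin's disease — does not account for blurred vision
(B) late-stage kerosis — joint pain yes; blurred vision NO; rash NO; nausea yes; increased appetite NO
(C) Tessaric fever — joint pain yes; blurred vision NO; rash yes; nausea NO; increased appetite NO
(D) Kale-Webb syndrome — joint pain NO; blurred vision NO; rash NO; nausea NO; increased appetite yes
(E) Brannigan's condition — joint pain NO; blurred vision yes; rash yes; nausea NO; increased appetite yes
(F) type-II ferritosis — joint pain yes; blurred vision NO; rash NO; nausea NO; increased appetite NO
None of the listed candidates fits everything.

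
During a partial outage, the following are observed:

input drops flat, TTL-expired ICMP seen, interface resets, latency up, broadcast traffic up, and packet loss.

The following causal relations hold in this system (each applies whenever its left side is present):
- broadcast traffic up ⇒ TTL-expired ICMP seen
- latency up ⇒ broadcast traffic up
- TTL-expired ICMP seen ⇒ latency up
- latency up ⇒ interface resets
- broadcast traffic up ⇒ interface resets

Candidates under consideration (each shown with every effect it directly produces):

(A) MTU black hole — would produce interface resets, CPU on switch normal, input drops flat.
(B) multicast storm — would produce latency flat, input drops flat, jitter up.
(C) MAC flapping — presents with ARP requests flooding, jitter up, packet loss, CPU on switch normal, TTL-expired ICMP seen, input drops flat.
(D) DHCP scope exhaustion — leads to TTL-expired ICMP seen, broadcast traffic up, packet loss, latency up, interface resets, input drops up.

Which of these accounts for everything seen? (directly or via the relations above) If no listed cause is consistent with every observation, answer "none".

Checking each candidate against the observations:
(A) MTU black hole — input drops flat match; TTL-expired ICMP seen miss; interface resets match; latency up miss; broadcast traffic up miss; packet loss miss
(B) multicast storm — fails on TTL-expired ICMP seen, interface resets, latency up, broadcast traffic up, packet loss (predicts latency flat, not latency up)
(C) MAC flapping — accounts for every observation (interface resets through TTL-expired ICMP seen → latency up → interface resets)
(D) DHCP scope exhaustion — fails on input drops flat (predicts input drops up, not input drops flat)
(C) is the only candidate with no mismatches.

C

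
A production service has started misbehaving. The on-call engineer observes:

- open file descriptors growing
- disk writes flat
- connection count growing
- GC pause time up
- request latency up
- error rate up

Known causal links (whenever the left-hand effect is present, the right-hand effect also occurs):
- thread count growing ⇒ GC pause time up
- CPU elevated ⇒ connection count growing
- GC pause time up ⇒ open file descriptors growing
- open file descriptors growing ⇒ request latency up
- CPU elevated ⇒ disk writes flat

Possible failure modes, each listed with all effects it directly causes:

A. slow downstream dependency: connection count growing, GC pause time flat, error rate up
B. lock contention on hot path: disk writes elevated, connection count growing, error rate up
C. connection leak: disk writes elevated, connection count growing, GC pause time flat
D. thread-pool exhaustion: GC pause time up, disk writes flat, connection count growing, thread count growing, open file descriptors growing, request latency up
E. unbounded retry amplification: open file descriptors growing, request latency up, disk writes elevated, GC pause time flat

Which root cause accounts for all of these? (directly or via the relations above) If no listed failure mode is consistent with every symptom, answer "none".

Checking each candidate against the observations:
(A) slow downstream dependency — open file descriptors growing miss; disk writes flat miss; connection count growing match; GC pause time up miss; request latency up miss; error rate up match
(B) lock contention on hot path — fails on open file descriptors growing, disk writes flat, GC pause time up, request latency up (predicts disk writes elevated, not disk writes flat)
(C) connection leak — open file descriptors growing miss; disk writes flat miss; connection count growing match; GC pause time up miss; request latency up miss; error rate up miss
(D) thread-pool exhaustion — does not account for error rate up
(E) unbounded retry amplification — fails on disk writes flat, connection count growing, GC pause time up, error rate up (predicts disk writes elevated, not disk writes flat; predicts GC pause time flat, not GC pause time up)
Every candidate fails on at least one observation.

none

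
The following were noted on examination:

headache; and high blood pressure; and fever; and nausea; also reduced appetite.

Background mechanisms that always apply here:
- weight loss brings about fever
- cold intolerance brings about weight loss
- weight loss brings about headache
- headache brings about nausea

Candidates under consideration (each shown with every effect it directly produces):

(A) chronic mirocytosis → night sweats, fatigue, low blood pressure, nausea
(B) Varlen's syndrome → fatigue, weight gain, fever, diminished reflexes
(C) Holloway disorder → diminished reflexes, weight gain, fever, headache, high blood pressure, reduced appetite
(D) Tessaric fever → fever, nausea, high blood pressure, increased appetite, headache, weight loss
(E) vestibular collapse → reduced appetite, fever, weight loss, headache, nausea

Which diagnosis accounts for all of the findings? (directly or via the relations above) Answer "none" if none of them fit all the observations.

Per-candidate check:
(A) chronic mirocytosis — fails on headache, high blood pressure, fever, reduced appetite (predicts low blood pressure, not high blood pressure)
(B) Varlen's syndrome — headache miss; high blood pressure miss; fever match; nausea miss; reduced appetite miss
(C) Holloway disorder — headache match; high blood pressure match; fever match; nausea match (by headache → nausea); reduced appetite match
(D) Tessaric fever — fails on reduced appetite (predicts increased appetite, not reduced appetite)
(E) vestibular collapse — does not account for high blood pressure
Only (C) is consistent with every observation.

C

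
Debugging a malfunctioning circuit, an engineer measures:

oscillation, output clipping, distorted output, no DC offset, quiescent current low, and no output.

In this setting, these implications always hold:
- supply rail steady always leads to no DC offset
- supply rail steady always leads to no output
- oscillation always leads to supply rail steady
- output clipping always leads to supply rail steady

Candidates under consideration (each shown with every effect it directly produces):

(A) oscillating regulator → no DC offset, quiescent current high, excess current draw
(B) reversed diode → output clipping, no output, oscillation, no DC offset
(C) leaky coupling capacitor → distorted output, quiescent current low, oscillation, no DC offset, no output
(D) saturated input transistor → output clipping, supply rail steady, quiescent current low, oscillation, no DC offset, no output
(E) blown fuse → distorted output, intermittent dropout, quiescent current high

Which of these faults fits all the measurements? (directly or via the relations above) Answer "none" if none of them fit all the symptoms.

none

Testing each hypothesis:
(A) oscillating regulator — fails on oscillation, output clipping, distorted output, quiescent current low, no output (predicts quiescent current high, not quiescent current low)
(B) reversed diode — oscillation yes; output clipping yes; distorted output NO; no DC offset yes; quiescent current low NO; no output yes
(C) leaky coupling capacitor — oscillation yes; output clipping NO; distorted output yes; no DC offset yes; quiescent current low yes; no output yes
(D) saturated input transistor — does not account for distorted output
(E) blown fuse — fails on oscillation, output clipping, no DC offset, quiescent current low, no output (predicts quiescent current high, not quiescent current low)
No candidate is consistent with all observations.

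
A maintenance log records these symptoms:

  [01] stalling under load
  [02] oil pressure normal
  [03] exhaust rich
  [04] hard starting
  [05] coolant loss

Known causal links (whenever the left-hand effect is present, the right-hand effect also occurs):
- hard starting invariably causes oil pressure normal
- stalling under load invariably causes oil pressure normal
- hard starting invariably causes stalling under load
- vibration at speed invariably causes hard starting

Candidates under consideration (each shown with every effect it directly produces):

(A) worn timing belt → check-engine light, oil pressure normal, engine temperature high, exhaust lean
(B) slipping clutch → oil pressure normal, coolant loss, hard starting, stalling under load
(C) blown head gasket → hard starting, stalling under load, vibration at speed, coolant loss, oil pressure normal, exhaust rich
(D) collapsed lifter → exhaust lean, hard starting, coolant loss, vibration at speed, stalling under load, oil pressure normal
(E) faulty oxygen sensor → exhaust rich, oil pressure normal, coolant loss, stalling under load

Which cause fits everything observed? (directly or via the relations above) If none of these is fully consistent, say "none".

For each candidate, compare predicted effects to what was observed:
(A) worn timing belt — stalling under load NO; oil pressure normal yes; exhaust rich NO; hard starting NO; coolant loss NO
(B) slipping clutch — does not account for exhaust rich
(C) blown head gasket — stalling under load yes; oil pressure normal yes; exhaust rich yes; hard starting yes; coolant loss yes
(D) collapsed lifter — stalling under load yes; oil pressure normal yes; exhaust rich NO; hard starting yes; coolant loss yes
(E) faulty oxygen sensor — stalling under load yes; oil pressure normal yes; exhaust rich yes; hard starting NO; coolant loss yes
(C) is the only candidate with no mismatches.

C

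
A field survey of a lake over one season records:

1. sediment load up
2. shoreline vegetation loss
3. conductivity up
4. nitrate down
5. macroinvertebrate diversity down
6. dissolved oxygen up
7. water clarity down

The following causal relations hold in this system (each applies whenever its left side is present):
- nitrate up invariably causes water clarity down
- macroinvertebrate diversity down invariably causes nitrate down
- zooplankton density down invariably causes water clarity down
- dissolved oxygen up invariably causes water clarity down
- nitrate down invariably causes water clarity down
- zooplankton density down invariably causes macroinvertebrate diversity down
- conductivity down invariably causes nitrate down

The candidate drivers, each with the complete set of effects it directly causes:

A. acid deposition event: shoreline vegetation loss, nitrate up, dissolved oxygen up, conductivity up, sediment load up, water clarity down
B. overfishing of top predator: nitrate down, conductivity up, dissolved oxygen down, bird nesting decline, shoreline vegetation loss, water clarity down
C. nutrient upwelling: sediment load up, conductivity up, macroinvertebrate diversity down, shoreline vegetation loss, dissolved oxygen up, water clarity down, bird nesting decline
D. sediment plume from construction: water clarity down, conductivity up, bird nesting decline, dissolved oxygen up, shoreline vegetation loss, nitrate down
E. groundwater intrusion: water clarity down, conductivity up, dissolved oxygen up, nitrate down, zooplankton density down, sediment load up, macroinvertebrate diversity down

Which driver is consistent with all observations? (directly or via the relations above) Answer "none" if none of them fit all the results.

C

Per-candidate check:
(A) acid deposition event — sediment load up match; shoreline vegetation loss match; conductivity up match; nitrate down miss; macroinvertebrate diversity down miss; dissolved oxygen up match; water clarity down match
(B) overfishing of top predator — sediment load up miss; shoreline vegetation loss match; conductivity up match; nitrate down match; macroinvertebrate diversity down miss; dissolved oxygen up miss; water clarity down match
(C) nutrient upwelling — accounts for every observation (nitrate down via macroinvertebrate diversity down → nitrate down)
(D) sediment plume from construction — sediment load up miss; shoreline vegetation loss match; conductivity up match; nitrate down match; macroinvertebrate diversity down miss; dissolved oxygen up match; water clarity down match
(E) groundwater intrusion — does not account for shoreline vegetation loss
Only (C) is consistent with every observation.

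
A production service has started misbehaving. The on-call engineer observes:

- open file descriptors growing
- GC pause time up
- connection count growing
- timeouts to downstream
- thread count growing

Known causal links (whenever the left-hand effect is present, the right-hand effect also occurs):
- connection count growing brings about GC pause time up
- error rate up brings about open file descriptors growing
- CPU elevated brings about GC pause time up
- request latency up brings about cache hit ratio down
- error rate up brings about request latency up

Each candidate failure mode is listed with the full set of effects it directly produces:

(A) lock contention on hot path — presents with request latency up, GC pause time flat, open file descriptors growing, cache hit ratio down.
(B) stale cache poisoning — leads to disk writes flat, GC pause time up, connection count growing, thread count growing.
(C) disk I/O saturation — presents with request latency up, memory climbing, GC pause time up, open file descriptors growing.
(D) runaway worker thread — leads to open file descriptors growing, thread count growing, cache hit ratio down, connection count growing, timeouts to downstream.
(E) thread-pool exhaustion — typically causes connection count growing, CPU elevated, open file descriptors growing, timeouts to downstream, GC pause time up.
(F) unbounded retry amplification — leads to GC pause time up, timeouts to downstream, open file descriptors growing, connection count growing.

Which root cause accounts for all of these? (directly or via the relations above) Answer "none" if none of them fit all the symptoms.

D

For each candidate, compare predicted effects to what was observed:
(A) lock contention on hot path — open file descriptors growing ✓; GC pause time up ✗; connection count growing ✗; timeouts to downstream ✗; thread count growing ✗
(B) stale cache poisoning — does not account for open file descriptors growing, timeouts to downstream
(C) disk I/O saturation — does not account for connection count growing, timeouts to downstream, thread count growing
(D) runaway worker thread — open file descriptors growing ✓; GC pause time up ✓ (via connection count growing → GC pause time up); connection count growing ✓; timeouts to downstream ✓; thread count growing ✓
(E) thread-pool exhaustion — open file descriptors growing ✓; GC pause time up ✓; connection count growing ✓; timeouts to downstream ✓; thread count growing ✗
(F) unbounded retry amplification — open file descriptors growing ✓; GC pause time up ✓; connection count growing ✓; timeouts to downstream ✓; thread count growing ✗
(D) is the only candidate with no mismatches.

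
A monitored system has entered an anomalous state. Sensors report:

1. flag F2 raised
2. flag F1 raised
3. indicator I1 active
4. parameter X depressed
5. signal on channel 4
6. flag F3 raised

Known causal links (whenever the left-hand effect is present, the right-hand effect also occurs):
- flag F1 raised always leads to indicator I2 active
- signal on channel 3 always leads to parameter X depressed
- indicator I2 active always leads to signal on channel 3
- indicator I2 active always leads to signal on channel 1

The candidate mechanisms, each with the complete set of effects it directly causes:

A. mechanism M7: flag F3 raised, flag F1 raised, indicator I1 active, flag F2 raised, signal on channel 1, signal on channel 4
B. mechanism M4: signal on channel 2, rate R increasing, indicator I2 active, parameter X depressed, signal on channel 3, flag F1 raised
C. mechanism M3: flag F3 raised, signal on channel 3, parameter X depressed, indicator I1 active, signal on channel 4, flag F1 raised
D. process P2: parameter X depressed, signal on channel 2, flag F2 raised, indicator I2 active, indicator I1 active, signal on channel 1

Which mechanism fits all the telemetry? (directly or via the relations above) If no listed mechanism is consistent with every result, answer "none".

For each candidate, compare predicted effects to what was observed:
(A) mechanism M7 — flag F2 raised +; flag F1 raised +; indicator I1 active +; parameter X depressed + (via flag F1 raised → indicator I2 active → signal on channel 3 → parameter X depressed); signal on channel 4 +; flag F3 raised +
(B) mechanism M4 — does not account for flag F2 raised, indicator I1 active, signal on channel 4, flag F3 raised
(C) mechanism M3 — flag F2 raised -; flag F1 raised +; indicator I1 active +; parameter X depressed +; signal on channel 4 +; flag F3 raised +
(D) process P2 — flag F2 raised +; flag F1 raised -; indicator I1 active +; parameter X depressed +; signal on channel 4 -; flag F3 raised -
(A) alone accounts for all the evidence.

A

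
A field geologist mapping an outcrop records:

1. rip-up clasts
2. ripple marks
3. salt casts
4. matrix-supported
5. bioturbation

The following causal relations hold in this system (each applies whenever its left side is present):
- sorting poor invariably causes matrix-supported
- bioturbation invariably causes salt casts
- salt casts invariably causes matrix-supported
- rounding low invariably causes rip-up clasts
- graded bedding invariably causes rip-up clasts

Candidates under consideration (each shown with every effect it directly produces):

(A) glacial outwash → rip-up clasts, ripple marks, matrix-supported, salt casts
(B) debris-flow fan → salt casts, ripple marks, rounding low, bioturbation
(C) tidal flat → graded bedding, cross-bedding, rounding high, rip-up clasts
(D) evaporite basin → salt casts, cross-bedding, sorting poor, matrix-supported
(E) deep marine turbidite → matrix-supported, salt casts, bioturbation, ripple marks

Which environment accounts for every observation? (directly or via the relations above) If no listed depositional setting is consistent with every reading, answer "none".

B

For each candidate, compare predicted effects to what was observed:
(A) glacial outwash — rip-up clasts ✓; ripple marks ✓; salt casts ✓; matrix-supported ✓; bioturbation ✗
(B) debris-flow fan — rip-up clasts ✓ (via rounding low → rip-up clasts); ripple marks ✓; salt casts ✓; matrix-supported ✓ (via salt casts → matrix-supported); bioturbation ✓
(C) tidal flat — does not account for ripple marks, salt casts, matrix-supported, bioturbation
(D) evaporite basin — does not account for rip-up clasts, ripple marks, bioturbation
(E) deep marine turbidite — rip-up clasts ✗; ripple marks ✓; salt casts ✓; matrix-supported ✓; bioturbation ✓
Only (B) is consistent with every observation.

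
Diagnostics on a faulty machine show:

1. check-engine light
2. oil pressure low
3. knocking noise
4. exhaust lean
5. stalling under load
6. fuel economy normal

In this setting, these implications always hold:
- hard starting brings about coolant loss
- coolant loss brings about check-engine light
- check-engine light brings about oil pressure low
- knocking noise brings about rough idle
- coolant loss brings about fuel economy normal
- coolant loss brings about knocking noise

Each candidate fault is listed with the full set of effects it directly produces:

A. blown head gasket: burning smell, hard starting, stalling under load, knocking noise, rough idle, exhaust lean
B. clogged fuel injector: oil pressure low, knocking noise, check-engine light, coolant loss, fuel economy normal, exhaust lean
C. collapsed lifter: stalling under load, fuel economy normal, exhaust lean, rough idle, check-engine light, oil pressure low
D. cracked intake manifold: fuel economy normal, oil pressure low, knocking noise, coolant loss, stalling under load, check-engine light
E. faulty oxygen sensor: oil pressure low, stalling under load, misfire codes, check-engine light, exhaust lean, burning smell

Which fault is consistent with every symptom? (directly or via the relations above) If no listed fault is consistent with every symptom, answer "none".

A

Checking each candidate against the observations:
(A) blown head gasket — check-engine light + (via hard starting → coolant loss → check-engine light); oil pressure low + (via hard starting → coolant loss → check-engine light → oil pressure low); knocking noise +; exhaust lean +; stalling under load +; fuel economy normal + (via hard starting → coolant loss → fuel economy normal)
(B) clogged fuel injector — check-engine light +; oil pressure low +; knocking noise +; exhaust lean +; stalling under load -; fuel economy normal +
(C) collapsed lifter — check-engine light +; oil pressure low +; knocking noise -; exhaust lean +; stalling under load +; fuel economy normal +
(D) cracked intake manifold — does not account for exhaust lean
(E) faulty oxygen sensor — does not account for knocking noise, fuel economy normal
(A) alone accounts for all the evidence.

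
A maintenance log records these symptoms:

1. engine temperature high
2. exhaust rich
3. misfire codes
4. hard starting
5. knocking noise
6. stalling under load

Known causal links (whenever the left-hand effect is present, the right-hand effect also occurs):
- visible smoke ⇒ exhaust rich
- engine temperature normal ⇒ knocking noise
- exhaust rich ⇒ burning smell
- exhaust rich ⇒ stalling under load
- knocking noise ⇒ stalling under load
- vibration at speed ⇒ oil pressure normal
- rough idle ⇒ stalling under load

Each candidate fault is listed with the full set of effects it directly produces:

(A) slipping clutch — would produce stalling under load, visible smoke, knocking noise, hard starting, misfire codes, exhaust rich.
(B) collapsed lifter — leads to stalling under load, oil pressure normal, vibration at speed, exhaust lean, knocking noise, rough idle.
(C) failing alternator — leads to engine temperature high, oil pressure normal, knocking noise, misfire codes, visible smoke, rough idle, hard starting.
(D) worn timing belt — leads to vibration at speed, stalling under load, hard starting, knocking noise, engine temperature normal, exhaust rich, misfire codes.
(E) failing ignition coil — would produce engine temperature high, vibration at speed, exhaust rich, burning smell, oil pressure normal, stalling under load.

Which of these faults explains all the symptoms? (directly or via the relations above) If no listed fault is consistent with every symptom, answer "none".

C

Testing each hypothesis:
(A) slipping clutch — does not account for engine temperature high
(B) collapsed lifter — engine temperature high -; exhaust rich -; misfire codes -; hard starting -; knocking noise +; stalling under load +
(C) failing alternator — accounts for every observation (exhaust rich via visible smoke → exhaust rich)
(D) worn timing belt — engine temperature high -; exhaust rich +; misfire codes +; hard starting +; knocking noise +; stalling under load +
(E) failing ignition coil — engine temperature high +; exhaust rich +; misfire codes -; hard starting -; knocking noise -; stalling under load +
Only (C) is consistent with every observation.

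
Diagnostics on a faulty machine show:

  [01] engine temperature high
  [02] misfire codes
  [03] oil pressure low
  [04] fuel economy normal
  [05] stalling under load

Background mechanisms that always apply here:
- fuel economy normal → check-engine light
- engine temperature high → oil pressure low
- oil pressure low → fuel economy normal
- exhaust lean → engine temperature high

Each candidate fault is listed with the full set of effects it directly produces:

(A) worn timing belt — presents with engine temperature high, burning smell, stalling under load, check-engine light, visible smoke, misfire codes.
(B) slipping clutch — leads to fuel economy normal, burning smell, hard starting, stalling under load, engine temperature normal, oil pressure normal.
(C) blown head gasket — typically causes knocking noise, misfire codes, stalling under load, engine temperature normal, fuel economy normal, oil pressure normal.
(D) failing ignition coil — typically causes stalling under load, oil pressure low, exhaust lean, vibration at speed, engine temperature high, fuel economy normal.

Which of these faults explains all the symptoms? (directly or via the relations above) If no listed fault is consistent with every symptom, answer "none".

Checking each candidate against the observations:
(A) worn timing belt — accounts for every observation (oil pressure low through engine temperature high → oil pressure low)
(B) slipping clutch — engine temperature high NO; misfire codes NO; oil pressure low NO; fuel economy normal yes; stalling under load yes
(C) blown head gasket — engine temperature high NO; misfire codes yes; oil pressure low NO; fuel economy normal yes; stalling under load yes
(D) failing ignition coil — engine temperature high yes; misfire codes NO; oil pressure low yes; fuel economy normal yes; stalling under load yes
(A) is the only candidate with no mismatches.

A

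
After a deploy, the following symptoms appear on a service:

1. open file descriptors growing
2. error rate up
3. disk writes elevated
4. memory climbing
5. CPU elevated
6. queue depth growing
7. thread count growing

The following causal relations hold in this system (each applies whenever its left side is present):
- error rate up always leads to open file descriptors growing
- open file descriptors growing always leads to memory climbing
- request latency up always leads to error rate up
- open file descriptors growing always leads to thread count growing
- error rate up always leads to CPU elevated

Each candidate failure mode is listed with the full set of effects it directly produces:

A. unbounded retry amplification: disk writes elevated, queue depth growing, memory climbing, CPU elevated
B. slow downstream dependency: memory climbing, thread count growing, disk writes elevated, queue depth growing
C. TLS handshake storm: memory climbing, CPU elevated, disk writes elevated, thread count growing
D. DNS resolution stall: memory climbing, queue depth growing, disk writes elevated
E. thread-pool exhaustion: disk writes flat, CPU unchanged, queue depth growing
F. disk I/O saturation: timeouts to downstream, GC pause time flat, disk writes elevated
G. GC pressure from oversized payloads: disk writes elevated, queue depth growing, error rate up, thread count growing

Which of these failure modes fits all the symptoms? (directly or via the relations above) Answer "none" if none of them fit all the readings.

G

Testing each hypothesis:
(A) unbounded retry amplification — does not account for open file descriptors growing, error rate up, thread count growing
(B) slow downstream dependency — open file descriptors growing miss; error rate up miss; disk writes elevated match; memory climbing match; CPU elevated miss; queue depth growing match; thread count growing match
(C) TLS handshake storm — open file descriptors growing miss; error rate up miss; disk writes elevated match; memory climbing match; CPU elevated match; queue depth growing miss; thread count growing match
(D) DNS resolution stall — does not account for open file descriptors growing, error rate up, CPU elevated, thread count growing
(E) thread-pool exhaustion — open file descriptors growing miss; error rate up miss; disk writes elevated miss; memory climbing miss; CPU elevated miss; queue depth growing match; thread count growing miss
(F) disk I/O saturation — open file descriptors growing miss; error rate up miss; disk writes elevated match; memory climbing miss; CPU elevated miss; queue depth growing miss; thread count growing miss
(G) GC pressure from oversized payloads — open file descriptors growing match (through error rate up → open file descriptors growing); error rate up match; disk writes elevated match; memory climbing match (through error rate up → open file descriptors growing → memory climbing); CPU elevated match (through error rate up → CPU elevated); queue depth growing match; thread count growing match
Only (G) is consistent with every observation.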